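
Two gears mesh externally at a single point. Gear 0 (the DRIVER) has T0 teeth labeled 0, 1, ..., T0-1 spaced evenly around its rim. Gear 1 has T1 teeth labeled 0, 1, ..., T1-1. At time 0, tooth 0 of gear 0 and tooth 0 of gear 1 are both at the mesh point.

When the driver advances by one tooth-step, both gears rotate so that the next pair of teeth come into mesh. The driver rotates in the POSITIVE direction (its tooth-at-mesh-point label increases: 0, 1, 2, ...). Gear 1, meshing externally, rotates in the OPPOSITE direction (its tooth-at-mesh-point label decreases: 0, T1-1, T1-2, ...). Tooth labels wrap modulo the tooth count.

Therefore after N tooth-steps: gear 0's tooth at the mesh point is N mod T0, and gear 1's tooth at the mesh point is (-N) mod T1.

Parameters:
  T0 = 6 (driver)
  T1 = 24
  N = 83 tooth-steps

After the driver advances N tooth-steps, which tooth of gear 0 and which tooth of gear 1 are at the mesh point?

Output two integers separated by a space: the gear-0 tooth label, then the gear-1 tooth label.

Answer: 5 13

Derivation:
Gear 0 (driver, T0=6): tooth at mesh = N mod T0
  83 = 13 * 6 + 5, so 83 mod 6 = 5
  gear 0 tooth = 5
Gear 1 (driven, T1=24): tooth at mesh = (-N) mod T1
  83 = 3 * 24 + 11, so 83 mod 24 = 11
  (-83) mod 24 = (-11) mod 24 = 24 - 11 = 13
Mesh after 83 steps: gear-0 tooth 5 meets gear-1 tooth 13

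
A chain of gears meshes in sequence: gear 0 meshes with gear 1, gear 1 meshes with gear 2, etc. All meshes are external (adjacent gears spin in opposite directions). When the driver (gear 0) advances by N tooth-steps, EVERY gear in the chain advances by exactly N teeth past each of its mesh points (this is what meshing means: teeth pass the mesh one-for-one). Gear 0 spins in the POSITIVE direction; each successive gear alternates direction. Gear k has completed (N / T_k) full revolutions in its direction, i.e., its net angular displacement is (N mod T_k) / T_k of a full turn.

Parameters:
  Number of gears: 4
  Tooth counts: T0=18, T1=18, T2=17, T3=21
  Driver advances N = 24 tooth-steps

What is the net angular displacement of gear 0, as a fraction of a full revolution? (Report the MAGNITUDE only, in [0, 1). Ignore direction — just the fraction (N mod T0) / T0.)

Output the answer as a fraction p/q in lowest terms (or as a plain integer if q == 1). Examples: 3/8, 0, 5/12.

Answer: 1/3

Derivation:
Chain of 4 gears, tooth counts: [18, 18, 17, 21]
  gear 0: T0=18, direction=positive, advance = 24 mod 18 = 6 teeth = 6/18 turn
  gear 1: T1=18, direction=negative, advance = 24 mod 18 = 6 teeth = 6/18 turn
  gear 2: T2=17, direction=positive, advance = 24 mod 17 = 7 teeth = 7/17 turn
  gear 3: T3=21, direction=negative, advance = 24 mod 21 = 3 teeth = 3/21 turn
Gear 0: 24 mod 18 = 6
Fraction = 6 / 18 = 1/3 (gcd(6,18)=6) = 1/3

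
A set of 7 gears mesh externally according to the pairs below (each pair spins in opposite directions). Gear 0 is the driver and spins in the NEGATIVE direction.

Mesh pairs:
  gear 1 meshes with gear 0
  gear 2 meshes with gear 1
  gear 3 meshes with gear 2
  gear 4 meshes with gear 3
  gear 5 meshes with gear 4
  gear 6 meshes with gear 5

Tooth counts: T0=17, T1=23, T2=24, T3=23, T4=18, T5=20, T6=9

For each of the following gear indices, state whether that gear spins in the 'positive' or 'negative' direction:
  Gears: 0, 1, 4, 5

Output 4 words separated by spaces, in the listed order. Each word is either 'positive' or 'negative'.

Gear 0 (driver): negative (depth 0)
  gear 1: meshes with gear 0 -> depth 1 -> positive (opposite of gear 0)
  gear 2: meshes with gear 1 -> depth 2 -> negative (opposite of gear 1)
  gear 3: meshes with gear 2 -> depth 3 -> positive (opposite of gear 2)
  gear 4: meshes with gear 3 -> depth 4 -> negative (opposite of gear 3)
  gear 5: meshes with gear 4 -> depth 5 -> positive (opposite of gear 4)
  gear 6: meshes with gear 5 -> depth 6 -> negative (opposite of gear 5)
Queried indices 0, 1, 4, 5 -> negative, positive, negative, positive

Answer: negative positive negative positive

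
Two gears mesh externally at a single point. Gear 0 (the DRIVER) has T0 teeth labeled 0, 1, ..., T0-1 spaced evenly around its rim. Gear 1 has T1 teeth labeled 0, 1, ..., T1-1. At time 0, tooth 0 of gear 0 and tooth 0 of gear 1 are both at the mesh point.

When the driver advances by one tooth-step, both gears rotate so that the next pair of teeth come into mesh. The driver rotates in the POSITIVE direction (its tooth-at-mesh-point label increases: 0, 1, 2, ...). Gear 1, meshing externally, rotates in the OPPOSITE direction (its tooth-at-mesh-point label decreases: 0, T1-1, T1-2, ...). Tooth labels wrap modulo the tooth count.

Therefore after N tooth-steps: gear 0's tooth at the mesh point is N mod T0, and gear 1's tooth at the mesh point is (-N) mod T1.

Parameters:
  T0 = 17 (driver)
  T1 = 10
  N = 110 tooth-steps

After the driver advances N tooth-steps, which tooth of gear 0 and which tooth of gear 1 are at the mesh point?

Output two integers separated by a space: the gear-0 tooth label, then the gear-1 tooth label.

Gear 0 (driver, T0=17): tooth at mesh = N mod T0
  110 = 6 * 17 + 8, so 110 mod 17 = 8
  gear 0 tooth = 8
Gear 1 (driven, T1=10): tooth at mesh = (-N) mod T1
  110 = 11 * 10 + 0, so 110 mod 10 = 0
  (-110) mod 10 = 0
Mesh after 110 steps: gear-0 tooth 8 meets gear-1 tooth 0

Answer: 8 0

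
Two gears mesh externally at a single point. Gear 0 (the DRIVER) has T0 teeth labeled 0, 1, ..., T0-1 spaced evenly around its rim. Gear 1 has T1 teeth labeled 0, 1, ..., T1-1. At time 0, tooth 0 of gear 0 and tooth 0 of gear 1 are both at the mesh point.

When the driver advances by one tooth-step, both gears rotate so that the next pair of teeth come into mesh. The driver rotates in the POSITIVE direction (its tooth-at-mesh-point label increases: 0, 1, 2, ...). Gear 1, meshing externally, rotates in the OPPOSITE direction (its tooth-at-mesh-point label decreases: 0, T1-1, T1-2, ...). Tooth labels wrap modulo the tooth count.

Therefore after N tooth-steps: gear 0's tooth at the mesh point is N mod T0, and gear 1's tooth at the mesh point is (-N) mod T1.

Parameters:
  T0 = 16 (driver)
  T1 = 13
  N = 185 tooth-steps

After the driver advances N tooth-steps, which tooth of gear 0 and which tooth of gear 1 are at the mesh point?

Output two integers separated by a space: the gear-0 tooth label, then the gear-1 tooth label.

Gear 0 (driver, T0=16): tooth at mesh = N mod T0
  185 = 11 * 16 + 9, so 185 mod 16 = 9
  gear 0 tooth = 9
Gear 1 (driven, T1=13): tooth at mesh = (-N) mod T1
  185 = 14 * 13 + 3, so 185 mod 13 = 3
  (-185) mod 13 = (-3) mod 13 = 13 - 3 = 10
Mesh after 185 steps: gear-0 tooth 9 meets gear-1 tooth 10

Answer: 9 10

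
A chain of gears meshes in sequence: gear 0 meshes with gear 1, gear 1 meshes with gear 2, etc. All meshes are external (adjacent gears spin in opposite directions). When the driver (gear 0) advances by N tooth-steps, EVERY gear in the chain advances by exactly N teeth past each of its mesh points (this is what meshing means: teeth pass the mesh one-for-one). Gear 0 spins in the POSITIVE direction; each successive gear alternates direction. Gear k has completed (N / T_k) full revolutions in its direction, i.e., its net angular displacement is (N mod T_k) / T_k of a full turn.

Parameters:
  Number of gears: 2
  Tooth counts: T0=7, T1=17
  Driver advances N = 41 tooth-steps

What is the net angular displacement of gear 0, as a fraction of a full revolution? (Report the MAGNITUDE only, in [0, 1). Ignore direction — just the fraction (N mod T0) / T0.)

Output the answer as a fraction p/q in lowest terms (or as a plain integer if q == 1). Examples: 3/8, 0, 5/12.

Chain of 2 gears, tooth counts: [7, 17]
  gear 0: T0=7, direction=positive, advance = 41 mod 7 = 6 teeth = 6/7 turn
  gear 1: T1=17, direction=negative, advance = 41 mod 17 = 7 teeth = 7/17 turn
Gear 0: 41 mod 7 = 6
Fraction = 6 / 7 = 6/7 (gcd(6,7)=1) = 6/7

Answer: 6/7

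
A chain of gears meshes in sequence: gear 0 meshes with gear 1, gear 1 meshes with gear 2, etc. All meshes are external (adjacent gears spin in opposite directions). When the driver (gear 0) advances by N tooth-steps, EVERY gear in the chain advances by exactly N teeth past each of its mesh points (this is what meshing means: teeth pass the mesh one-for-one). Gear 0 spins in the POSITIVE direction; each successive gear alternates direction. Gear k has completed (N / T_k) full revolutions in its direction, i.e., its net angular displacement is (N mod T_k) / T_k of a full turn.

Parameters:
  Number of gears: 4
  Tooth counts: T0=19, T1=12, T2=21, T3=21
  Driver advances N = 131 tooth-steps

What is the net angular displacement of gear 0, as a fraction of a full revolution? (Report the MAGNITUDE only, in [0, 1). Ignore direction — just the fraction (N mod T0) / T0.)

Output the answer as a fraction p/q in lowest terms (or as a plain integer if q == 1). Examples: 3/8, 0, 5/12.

Chain of 4 gears, tooth counts: [19, 12, 21, 21]
  gear 0: T0=19, direction=positive, advance = 131 mod 19 = 17 teeth = 17/19 turn
  gear 1: T1=12, direction=negative, advance = 131 mod 12 = 11 teeth = 11/12 turn
  gear 2: T2=21, direction=positive, advance = 131 mod 21 = 5 teeth = 5/21 turn
  gear 3: T3=21, direction=negative, advance = 131 mod 21 = 5 teeth = 5/21 turn
Gear 0: 131 mod 19 = 17
Fraction = 17 / 19 = 17/19 (gcd(17,19)=1) = 17/19

Answer: 17/19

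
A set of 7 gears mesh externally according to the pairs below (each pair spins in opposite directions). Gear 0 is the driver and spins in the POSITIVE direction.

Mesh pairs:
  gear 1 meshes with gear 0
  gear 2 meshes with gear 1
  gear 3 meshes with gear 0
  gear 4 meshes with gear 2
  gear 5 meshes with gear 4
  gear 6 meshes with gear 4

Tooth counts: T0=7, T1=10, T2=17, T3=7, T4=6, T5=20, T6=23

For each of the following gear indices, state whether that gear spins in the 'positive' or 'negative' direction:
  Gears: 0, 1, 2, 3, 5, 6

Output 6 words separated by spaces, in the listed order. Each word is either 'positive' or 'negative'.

Gear 0 (driver): positive (depth 0)
  gear 1: meshes with gear 0 -> depth 1 -> negative (opposite of gear 0)
  gear 2: meshes with gear 1 -> depth 2 -> positive (opposite of gear 1)
  gear 3: meshes with gear 0 -> depth 1 -> negative (opposite of gear 0)
  gear 4: meshes with gear 2 -> depth 3 -> negative (opposite of gear 2)
  gear 5: meshes with gear 4 -> depth 4 -> positive (opposite of gear 4)
  gear 6: meshes with gear 4 -> depth 4 -> positive (opposite of gear 4)
Queried indices 0, 1, 2, 3, 5, 6 -> positive, negative, positive, negative, positive, positive

Answer: positive negative positive negative positive positive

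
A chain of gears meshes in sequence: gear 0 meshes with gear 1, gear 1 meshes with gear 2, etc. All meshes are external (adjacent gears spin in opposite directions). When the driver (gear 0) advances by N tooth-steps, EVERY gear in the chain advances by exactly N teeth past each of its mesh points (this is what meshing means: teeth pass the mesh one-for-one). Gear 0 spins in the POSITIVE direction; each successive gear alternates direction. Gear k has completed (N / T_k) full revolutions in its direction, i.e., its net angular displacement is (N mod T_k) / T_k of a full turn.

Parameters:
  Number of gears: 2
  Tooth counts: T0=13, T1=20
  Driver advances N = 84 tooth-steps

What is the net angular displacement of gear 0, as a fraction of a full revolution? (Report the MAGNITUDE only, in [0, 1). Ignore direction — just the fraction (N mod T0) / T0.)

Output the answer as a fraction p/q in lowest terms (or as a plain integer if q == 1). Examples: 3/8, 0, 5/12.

Chain of 2 gears, tooth counts: [13, 20]
  gear 0: T0=13, direction=positive, advance = 84 mod 13 = 6 teeth = 6/13 turn
  gear 1: T1=20, direction=negative, advance = 84 mod 20 = 4 teeth = 4/20 turn
Gear 0: 84 mod 13 = 6
Fraction = 6 / 13 = 6/13 (gcd(6,13)=1) = 6/13

Answer: 6/13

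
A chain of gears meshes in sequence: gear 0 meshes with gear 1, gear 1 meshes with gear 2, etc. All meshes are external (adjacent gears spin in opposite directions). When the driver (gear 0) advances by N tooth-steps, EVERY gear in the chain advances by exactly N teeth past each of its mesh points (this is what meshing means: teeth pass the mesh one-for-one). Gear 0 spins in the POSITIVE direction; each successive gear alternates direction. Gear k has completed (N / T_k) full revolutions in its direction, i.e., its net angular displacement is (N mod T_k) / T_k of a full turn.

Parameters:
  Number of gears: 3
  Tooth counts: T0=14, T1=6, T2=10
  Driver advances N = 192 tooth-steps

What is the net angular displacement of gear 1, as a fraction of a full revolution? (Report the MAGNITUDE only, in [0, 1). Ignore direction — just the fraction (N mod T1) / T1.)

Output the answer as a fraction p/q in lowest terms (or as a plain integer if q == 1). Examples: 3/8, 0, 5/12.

Answer: 0

Derivation:
Chain of 3 gears, tooth counts: [14, 6, 10]
  gear 0: T0=14, direction=positive, advance = 192 mod 14 = 10 teeth = 10/14 turn
  gear 1: T1=6, direction=negative, advance = 192 mod 6 = 0 teeth = 0/6 turn
  gear 2: T2=10, direction=positive, advance = 192 mod 10 = 2 teeth = 2/10 turn
Gear 1: 192 mod 6 = 0
Fraction = 0 / 6 = 0/1 (gcd(0,6)=6) = 0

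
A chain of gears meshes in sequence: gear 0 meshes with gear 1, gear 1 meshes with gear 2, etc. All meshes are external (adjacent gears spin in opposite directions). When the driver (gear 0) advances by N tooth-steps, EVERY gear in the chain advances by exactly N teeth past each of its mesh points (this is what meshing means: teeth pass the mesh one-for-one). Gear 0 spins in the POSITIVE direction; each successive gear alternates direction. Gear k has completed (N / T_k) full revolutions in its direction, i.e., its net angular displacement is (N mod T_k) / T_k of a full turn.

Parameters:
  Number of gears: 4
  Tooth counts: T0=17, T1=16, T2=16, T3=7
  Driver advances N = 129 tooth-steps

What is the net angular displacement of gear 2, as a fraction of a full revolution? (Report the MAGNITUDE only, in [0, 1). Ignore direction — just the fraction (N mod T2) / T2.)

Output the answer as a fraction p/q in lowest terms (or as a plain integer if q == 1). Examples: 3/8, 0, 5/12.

Chain of 4 gears, tooth counts: [17, 16, 16, 7]
  gear 0: T0=17, direction=positive, advance = 129 mod 17 = 10 teeth = 10/17 turn
  gear 1: T1=16, direction=negative, advance = 129 mod 16 = 1 teeth = 1/16 turn
  gear 2: T2=16, direction=positive, advance = 129 mod 16 = 1 teeth = 1/16 turn
  gear 3: T3=7, direction=negative, advance = 129 mod 7 = 3 teeth = 3/7 turn
Gear 2: 129 mod 16 = 1
Fraction = 1 / 16 = 1/16 (gcd(1,16)=1) = 1/16

Answer: 1/16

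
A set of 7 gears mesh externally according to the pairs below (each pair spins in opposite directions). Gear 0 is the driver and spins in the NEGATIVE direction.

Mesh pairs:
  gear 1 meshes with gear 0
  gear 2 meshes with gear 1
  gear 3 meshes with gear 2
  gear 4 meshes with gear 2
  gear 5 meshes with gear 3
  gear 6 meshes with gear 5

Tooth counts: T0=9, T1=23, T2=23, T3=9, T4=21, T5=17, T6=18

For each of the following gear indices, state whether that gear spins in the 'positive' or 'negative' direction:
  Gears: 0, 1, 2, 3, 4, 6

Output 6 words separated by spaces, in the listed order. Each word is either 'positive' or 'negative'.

Gear 0 (driver): negative (depth 0)
  gear 1: meshes with gear 0 -> depth 1 -> positive (opposite of gear 0)
  gear 2: meshes with gear 1 -> depth 2 -> negative (opposite of gear 1)
  gear 3: meshes with gear 2 -> depth 3 -> positive (opposite of gear 2)
  gear 4: meshes with gear 2 -> depth 3 -> positive (opposite of gear 2)
  gear 5: meshes with gear 3 -> depth 4 -> negative (opposite of gear 3)
  gear 6: meshes with gear 5 -> depth 5 -> positive (opposite of gear 5)
Queried indices 0, 1, 2, 3, 4, 6 -> negative, positive, negative, positive, positive, positive

Answer: negative positive negative positive positive positive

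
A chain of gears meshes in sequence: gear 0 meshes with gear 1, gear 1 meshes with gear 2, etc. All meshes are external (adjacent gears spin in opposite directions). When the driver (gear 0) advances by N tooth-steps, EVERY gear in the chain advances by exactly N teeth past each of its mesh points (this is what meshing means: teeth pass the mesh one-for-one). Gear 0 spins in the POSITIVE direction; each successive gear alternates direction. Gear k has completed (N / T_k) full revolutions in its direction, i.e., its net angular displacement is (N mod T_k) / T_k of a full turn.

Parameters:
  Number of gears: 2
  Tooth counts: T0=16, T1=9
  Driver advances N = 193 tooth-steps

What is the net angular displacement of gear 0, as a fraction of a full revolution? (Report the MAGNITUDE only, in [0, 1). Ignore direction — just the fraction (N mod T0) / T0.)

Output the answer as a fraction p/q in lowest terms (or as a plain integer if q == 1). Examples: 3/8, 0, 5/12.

Answer: 1/16

Derivation:
Chain of 2 gears, tooth counts: [16, 9]
  gear 0: T0=16, direction=positive, advance = 193 mod 16 = 1 teeth = 1/16 turn
  gear 1: T1=9, direction=negative, advance = 193 mod 9 = 4 teeth = 4/9 turn
Gear 0: 193 mod 16 = 1
Fraction = 1 / 16 = 1/16 (gcd(1,16)=1) = 1/16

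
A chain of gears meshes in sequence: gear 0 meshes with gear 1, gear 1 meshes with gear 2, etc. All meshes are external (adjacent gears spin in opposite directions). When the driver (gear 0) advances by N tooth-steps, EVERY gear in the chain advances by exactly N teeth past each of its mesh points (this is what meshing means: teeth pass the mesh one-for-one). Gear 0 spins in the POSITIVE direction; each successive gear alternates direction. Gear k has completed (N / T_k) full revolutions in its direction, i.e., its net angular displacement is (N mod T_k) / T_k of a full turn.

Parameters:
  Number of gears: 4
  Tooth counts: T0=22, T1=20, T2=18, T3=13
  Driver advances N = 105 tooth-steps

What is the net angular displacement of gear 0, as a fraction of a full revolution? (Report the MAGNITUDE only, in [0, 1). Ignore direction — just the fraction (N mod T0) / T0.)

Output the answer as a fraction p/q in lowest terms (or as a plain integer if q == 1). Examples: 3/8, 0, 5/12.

Answer: 17/22

Derivation:
Chain of 4 gears, tooth counts: [22, 20, 18, 13]
  gear 0: T0=22, direction=positive, advance = 105 mod 22 = 17 teeth = 17/22 turn
  gear 1: T1=20, direction=negative, advance = 105 mod 20 = 5 teeth = 5/20 turn
  gear 2: T2=18, direction=positive, advance = 105 mod 18 = 15 teeth = 15/18 turn
  gear 3: T3=13, direction=negative, advance = 105 mod 13 = 1 teeth = 1/13 turn
Gear 0: 105 mod 22 = 17
Fraction = 17 / 22 = 17/22 (gcd(17,22)=1) = 17/22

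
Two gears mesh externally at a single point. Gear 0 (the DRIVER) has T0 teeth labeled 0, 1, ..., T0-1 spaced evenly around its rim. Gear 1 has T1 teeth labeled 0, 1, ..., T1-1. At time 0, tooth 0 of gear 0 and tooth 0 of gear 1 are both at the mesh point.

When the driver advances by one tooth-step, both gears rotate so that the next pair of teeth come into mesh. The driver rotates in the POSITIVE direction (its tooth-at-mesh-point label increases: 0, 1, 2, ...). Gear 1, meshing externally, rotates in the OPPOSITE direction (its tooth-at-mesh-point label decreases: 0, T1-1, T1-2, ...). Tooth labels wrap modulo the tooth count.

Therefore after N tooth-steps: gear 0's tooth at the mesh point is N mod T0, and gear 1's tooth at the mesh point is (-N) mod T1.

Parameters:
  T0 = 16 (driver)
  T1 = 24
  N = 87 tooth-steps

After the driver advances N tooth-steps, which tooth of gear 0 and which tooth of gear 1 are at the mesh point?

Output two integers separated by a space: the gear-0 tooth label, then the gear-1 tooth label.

Gear 0 (driver, T0=16): tooth at mesh = N mod T0
  87 = 5 * 16 + 7, so 87 mod 16 = 7
  gear 0 tooth = 7
Gear 1 (driven, T1=24): tooth at mesh = (-N) mod T1
  87 = 3 * 24 + 15, so 87 mod 24 = 15
  (-87) mod 24 = (-15) mod 24 = 24 - 15 = 9
Mesh after 87 steps: gear-0 tooth 7 meets gear-1 tooth 9

Answer: 7 9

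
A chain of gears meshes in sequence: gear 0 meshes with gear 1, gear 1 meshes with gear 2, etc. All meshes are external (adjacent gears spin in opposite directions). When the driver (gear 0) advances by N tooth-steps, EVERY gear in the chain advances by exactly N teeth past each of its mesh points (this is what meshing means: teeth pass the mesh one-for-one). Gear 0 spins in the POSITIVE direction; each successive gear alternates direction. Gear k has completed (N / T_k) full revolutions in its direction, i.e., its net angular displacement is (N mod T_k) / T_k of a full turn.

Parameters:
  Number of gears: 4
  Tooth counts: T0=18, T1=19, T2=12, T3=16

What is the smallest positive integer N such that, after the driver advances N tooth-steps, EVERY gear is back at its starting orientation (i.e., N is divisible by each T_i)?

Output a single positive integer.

Gear k returns to start when N is a multiple of T_k.
All gears at start simultaneously when N is a common multiple of [18, 19, 12, 16]; the smallest such N is lcm(18, 19, 12, 16).
Start: lcm = T0 = 18
Fold in T1=19: gcd(18, 19) = 1; lcm(18, 19) = 18 * 19 / 1 = 342 / 1 = 342
Fold in T2=12: gcd(342, 12) = 6; lcm(342, 12) = 342 * 12 / 6 = 4104 / 6 = 684
Fold in T3=16: gcd(684, 16) = 4; lcm(684, 16) = 684 * 16 / 4 = 10944 / 4 = 2736
Full cycle length = 2736

Answer: 2736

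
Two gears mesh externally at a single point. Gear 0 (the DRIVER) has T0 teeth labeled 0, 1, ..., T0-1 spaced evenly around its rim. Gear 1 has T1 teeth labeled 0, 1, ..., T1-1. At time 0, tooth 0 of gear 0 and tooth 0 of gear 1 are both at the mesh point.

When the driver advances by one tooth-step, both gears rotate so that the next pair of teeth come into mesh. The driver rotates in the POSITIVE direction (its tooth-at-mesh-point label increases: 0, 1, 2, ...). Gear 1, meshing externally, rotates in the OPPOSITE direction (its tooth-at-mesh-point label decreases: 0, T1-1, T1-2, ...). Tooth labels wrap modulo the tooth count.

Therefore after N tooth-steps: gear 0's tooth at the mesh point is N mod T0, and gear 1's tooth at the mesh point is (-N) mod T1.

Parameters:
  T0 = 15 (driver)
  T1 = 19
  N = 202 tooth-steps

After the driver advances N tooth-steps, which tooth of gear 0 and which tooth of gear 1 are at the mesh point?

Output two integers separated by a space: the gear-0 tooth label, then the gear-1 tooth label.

Answer: 7 7

Derivation:
Gear 0 (driver, T0=15): tooth at mesh = N mod T0
  202 = 13 * 15 + 7, so 202 mod 15 = 7
  gear 0 tooth = 7
Gear 1 (driven, T1=19): tooth at mesh = (-N) mod T1
  202 = 10 * 19 + 12, so 202 mod 19 = 12
  (-202) mod 19 = (-12) mod 19 = 19 - 12 = 7
Mesh after 202 steps: gear-0 tooth 7 meets gear-1 tooth 7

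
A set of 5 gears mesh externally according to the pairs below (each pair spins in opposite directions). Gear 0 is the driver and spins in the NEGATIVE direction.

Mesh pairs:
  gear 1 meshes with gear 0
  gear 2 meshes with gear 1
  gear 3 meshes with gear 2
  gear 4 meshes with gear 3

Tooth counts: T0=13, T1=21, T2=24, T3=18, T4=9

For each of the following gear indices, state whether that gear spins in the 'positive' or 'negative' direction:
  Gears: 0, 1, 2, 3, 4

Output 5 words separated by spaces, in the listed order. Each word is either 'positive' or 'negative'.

Answer: negative positive negative positive negative

Derivation:
Gear 0 (driver): negative (depth 0)
  gear 1: meshes with gear 0 -> depth 1 -> positive (opposite of gear 0)
  gear 2: meshes with gear 1 -> depth 2 -> negative (opposite of gear 1)
  gear 3: meshes with gear 2 -> depth 3 -> positive (opposite of gear 2)
  gear 4: meshes with gear 3 -> depth 4 -> negative (opposite of gear 3)
Queried indices 0, 1, 2, 3, 4 -> negative, positive, negative, positive, negative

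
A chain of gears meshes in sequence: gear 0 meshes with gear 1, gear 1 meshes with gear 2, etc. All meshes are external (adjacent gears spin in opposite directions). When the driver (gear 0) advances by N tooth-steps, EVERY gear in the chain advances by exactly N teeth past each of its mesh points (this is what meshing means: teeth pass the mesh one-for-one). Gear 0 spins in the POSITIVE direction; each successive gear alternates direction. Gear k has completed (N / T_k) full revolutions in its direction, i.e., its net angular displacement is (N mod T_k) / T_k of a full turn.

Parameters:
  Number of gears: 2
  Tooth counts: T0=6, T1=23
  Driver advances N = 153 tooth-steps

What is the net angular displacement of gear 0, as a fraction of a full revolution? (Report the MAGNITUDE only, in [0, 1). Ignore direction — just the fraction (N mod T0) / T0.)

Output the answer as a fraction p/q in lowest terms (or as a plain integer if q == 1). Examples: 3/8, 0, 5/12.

Chain of 2 gears, tooth counts: [6, 23]
  gear 0: T0=6, direction=positive, advance = 153 mod 6 = 3 teeth = 3/6 turn
  gear 1: T1=23, direction=negative, advance = 153 mod 23 = 15 teeth = 15/23 turn
Gear 0: 153 mod 6 = 3
Fraction = 3 / 6 = 1/2 (gcd(3,6)=3) = 1/2

Answer: 1/2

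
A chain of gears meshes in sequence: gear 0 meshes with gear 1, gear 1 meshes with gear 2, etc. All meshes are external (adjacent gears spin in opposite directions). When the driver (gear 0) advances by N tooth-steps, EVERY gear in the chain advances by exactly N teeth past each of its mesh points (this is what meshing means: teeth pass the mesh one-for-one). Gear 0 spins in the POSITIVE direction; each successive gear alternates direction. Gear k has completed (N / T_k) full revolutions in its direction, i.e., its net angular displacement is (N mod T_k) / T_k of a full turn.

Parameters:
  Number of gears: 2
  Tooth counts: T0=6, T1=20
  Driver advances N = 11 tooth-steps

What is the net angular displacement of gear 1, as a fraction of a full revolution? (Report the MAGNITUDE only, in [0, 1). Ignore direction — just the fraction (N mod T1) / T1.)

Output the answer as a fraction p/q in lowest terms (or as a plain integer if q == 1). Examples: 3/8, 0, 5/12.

Chain of 2 gears, tooth counts: [6, 20]
  gear 0: T0=6, direction=positive, advance = 11 mod 6 = 5 teeth = 5/6 turn
  gear 1: T1=20, direction=negative, advance = 11 mod 20 = 11 teeth = 11/20 turn
Gear 1: 11 mod 20 = 11
Fraction = 11 / 20 = 11/20 (gcd(11,20)=1) = 11/20

Answer: 11/20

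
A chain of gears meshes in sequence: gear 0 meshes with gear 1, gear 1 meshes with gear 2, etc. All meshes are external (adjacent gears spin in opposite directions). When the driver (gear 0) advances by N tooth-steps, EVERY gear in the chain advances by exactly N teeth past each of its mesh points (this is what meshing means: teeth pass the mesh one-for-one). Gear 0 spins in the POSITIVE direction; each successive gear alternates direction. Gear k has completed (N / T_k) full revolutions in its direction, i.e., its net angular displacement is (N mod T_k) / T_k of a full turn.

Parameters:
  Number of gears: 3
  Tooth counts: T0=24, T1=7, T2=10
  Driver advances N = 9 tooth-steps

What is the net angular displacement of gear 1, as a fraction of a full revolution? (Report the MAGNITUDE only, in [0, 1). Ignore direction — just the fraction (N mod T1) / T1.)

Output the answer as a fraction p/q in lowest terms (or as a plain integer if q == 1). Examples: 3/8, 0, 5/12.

Answer: 2/7

Derivation:
Chain of 3 gears, tooth counts: [24, 7, 10]
  gear 0: T0=24, direction=positive, advance = 9 mod 24 = 9 teeth = 9/24 turn
  gear 1: T1=7, direction=negative, advance = 9 mod 7 = 2 teeth = 2/7 turn
  gear 2: T2=10, direction=positive, advance = 9 mod 10 = 9 teeth = 9/10 turn
Gear 1: 9 mod 7 = 2
Fraction = 2 / 7 = 2/7 (gcd(2,7)=1) = 2/7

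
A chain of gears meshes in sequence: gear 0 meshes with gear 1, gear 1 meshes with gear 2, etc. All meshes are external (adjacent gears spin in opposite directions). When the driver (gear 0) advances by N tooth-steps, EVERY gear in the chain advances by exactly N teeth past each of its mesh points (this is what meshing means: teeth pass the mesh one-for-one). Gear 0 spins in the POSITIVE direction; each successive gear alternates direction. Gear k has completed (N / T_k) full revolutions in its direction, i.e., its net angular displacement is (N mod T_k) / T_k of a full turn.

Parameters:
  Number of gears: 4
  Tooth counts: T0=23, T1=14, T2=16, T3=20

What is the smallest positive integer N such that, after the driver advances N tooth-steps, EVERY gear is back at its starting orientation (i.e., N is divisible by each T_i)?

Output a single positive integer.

Answer: 12880

Derivation:
Gear k returns to start when N is a multiple of T_k.
All gears at start simultaneously when N is a common multiple of [23, 14, 16, 20]; the smallest such N is lcm(23, 14, 16, 20).
Start: lcm = T0 = 23
Fold in T1=14: gcd(23, 14) = 1; lcm(23, 14) = 23 * 14 / 1 = 322 / 1 = 322
Fold in T2=16: gcd(322, 16) = 2; lcm(322, 16) = 322 * 16 / 2 = 5152 / 2 = 2576
Fold in T3=20: gcd(2576, 20) = 4; lcm(2576, 20) = 2576 * 20 / 4 = 51520 / 4 = 12880
Full cycle length = 12880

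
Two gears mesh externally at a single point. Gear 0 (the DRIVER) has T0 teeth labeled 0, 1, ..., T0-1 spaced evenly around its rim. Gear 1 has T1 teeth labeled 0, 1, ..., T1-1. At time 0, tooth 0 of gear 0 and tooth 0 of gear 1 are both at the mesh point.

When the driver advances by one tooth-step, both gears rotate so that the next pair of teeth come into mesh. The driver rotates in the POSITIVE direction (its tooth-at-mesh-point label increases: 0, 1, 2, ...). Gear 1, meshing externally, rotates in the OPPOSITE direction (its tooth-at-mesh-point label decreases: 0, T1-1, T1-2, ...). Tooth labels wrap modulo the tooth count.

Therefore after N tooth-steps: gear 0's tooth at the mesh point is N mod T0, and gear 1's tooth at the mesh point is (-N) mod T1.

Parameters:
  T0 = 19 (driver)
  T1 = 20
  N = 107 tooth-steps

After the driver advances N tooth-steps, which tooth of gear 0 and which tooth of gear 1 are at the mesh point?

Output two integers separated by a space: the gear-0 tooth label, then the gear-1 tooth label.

Answer: 12 13

Derivation:
Gear 0 (driver, T0=19): tooth at mesh = N mod T0
  107 = 5 * 19 + 12, so 107 mod 19 = 12
  gear 0 tooth = 12
Gear 1 (driven, T1=20): tooth at mesh = (-N) mod T1
  107 = 5 * 20 + 7, so 107 mod 20 = 7
  (-107) mod 20 = (-7) mod 20 = 20 - 7 = 13
Mesh after 107 steps: gear-0 tooth 12 meets gear-1 tooth 13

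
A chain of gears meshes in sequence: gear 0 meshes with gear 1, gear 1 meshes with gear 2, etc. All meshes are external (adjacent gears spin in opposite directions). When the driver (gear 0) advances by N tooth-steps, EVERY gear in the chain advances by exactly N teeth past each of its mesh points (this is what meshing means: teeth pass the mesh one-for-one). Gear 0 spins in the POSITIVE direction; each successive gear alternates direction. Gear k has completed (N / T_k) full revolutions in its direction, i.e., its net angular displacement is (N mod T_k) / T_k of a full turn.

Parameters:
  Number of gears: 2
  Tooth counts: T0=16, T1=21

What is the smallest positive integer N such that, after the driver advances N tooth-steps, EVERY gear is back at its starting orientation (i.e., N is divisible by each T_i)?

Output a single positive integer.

Gear k returns to start when N is a multiple of T_k.
All gears at start simultaneously when N is a common multiple of [16, 21]; the smallest such N is lcm(16, 21).
Start: lcm = T0 = 16
Fold in T1=21: gcd(16, 21) = 1; lcm(16, 21) = 16 * 21 / 1 = 336 / 1 = 336
Full cycle length = 336

Answer: 336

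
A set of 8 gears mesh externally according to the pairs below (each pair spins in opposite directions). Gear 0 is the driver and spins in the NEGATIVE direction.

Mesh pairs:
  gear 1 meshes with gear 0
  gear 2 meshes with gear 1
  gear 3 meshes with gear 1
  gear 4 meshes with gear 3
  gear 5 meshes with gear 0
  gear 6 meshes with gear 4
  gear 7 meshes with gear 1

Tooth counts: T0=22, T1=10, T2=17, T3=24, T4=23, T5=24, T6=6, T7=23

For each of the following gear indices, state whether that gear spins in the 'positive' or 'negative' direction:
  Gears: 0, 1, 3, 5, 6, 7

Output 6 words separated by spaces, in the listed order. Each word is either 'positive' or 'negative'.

Answer: negative positive negative positive negative negative

Derivation:
Gear 0 (driver): negative (depth 0)
  gear 1: meshes with gear 0 -> depth 1 -> positive (opposite of gear 0)
  gear 2: meshes with gear 1 -> depth 2 -> negative (opposite of gear 1)
  gear 3: meshes with gear 1 -> depth 2 -> negative (opposite of gear 1)
  gear 4: meshes with gear 3 -> depth 3 -> positive (opposite of gear 3)
  gear 5: meshes with gear 0 -> depth 1 -> positive (opposite of gear 0)
  gear 6: meshes with gear 4 -> depth 4 -> negative (opposite of gear 4)
  gear 7: meshes with gear 1 -> depth 2 -> negative (opposite of gear 1)
Queried indices 0, 1, 3, 5, 6, 7 -> negative, positive, negative, positive, negative, negative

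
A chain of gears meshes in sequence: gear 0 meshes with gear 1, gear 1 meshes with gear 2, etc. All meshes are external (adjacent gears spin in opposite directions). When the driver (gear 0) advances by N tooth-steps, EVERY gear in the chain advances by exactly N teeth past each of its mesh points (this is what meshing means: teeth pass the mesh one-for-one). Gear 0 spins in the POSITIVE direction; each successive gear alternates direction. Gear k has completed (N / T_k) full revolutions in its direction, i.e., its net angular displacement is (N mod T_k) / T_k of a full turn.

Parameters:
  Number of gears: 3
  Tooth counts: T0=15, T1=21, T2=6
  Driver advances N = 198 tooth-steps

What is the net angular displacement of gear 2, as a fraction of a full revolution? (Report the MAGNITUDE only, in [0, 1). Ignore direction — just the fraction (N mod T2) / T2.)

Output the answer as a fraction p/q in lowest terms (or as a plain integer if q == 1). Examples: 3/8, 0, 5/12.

Chain of 3 gears, tooth counts: [15, 21, 6]
  gear 0: T0=15, direction=positive, advance = 198 mod 15 = 3 teeth = 3/15 turn
  gear 1: T1=21, direction=negative, advance = 198 mod 21 = 9 teeth = 9/21 turn
  gear 2: T2=6, direction=positive, advance = 198 mod 6 = 0 teeth = 0/6 turn
Gear 2: 198 mod 6 = 0
Fraction = 0 / 6 = 0/1 (gcd(0,6)=6) = 0

Answer: 0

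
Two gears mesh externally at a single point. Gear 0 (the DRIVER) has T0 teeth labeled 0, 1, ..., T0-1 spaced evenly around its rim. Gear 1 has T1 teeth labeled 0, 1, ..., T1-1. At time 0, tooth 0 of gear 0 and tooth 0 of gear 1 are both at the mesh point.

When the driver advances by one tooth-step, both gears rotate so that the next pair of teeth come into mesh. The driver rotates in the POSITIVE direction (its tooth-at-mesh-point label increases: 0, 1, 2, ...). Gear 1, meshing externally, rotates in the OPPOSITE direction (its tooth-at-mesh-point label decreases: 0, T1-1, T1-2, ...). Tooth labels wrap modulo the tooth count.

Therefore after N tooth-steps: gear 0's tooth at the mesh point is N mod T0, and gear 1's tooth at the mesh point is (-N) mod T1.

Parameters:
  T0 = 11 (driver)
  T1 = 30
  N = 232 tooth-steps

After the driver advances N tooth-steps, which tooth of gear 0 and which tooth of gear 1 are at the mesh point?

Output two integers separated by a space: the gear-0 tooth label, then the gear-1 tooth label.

Gear 0 (driver, T0=11): tooth at mesh = N mod T0
  232 = 21 * 11 + 1, so 232 mod 11 = 1
  gear 0 tooth = 1
Gear 1 (driven, T1=30): tooth at mesh = (-N) mod T1
  232 = 7 * 30 + 22, so 232 mod 30 = 22
  (-232) mod 30 = (-22) mod 30 = 30 - 22 = 8
Mesh after 232 steps: gear-0 tooth 1 meets gear-1 tooth 8

Answer: 1 8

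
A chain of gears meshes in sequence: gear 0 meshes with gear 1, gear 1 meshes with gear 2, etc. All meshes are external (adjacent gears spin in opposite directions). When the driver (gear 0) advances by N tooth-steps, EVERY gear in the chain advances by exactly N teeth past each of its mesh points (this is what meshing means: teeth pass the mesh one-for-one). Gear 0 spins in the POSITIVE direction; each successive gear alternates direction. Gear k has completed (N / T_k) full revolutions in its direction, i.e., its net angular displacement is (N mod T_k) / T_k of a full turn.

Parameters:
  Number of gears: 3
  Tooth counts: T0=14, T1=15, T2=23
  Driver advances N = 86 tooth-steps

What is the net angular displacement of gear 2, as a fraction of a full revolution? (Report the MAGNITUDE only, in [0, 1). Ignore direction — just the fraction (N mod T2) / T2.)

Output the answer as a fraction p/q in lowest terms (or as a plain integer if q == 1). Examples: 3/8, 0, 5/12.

Chain of 3 gears, tooth counts: [14, 15, 23]
  gear 0: T0=14, direction=positive, advance = 86 mod 14 = 2 teeth = 2/14 turn
  gear 1: T1=15, direction=negative, advance = 86 mod 15 = 11 teeth = 11/15 turn
  gear 2: T2=23, direction=positive, advance = 86 mod 23 = 17 teeth = 17/23 turn
Gear 2: 86 mod 23 = 17
Fraction = 17 / 23 = 17/23 (gcd(17,23)=1) = 17/23

Answer: 17/23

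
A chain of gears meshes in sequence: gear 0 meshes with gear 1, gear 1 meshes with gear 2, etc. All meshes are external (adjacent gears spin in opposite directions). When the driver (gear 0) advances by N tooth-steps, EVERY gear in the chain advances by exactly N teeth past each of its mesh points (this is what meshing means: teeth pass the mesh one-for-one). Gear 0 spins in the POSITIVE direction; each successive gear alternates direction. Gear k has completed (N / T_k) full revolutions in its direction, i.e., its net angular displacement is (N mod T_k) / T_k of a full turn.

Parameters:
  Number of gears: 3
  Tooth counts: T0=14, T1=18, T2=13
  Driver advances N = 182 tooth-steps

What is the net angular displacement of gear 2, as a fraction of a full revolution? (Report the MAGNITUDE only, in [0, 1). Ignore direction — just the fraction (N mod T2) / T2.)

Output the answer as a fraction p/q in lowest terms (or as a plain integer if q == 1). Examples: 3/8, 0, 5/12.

Answer: 0

Derivation:
Chain of 3 gears, tooth counts: [14, 18, 13]
  gear 0: T0=14, direction=positive, advance = 182 mod 14 = 0 teeth = 0/14 turn
  gear 1: T1=18, direction=negative, advance = 182 mod 18 = 2 teeth = 2/18 turn
  gear 2: T2=13, direction=positive, advance = 182 mod 13 = 0 teeth = 0/13 turn
Gear 2: 182 mod 13 = 0
Fraction = 0 / 13 = 0/1 (gcd(0,13)=13) = 0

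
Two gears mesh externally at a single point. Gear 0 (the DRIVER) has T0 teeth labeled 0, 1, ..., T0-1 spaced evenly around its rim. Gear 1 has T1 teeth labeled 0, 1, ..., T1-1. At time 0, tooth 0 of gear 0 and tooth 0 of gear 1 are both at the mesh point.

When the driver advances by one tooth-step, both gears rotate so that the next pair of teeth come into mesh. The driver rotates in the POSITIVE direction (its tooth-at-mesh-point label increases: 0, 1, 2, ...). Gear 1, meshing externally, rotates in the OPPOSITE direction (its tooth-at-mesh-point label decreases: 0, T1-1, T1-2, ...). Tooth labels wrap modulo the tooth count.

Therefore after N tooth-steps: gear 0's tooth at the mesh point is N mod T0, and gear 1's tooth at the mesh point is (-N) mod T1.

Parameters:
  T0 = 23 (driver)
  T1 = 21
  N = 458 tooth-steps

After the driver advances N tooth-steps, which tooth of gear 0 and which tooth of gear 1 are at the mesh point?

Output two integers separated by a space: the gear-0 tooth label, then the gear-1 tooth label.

Gear 0 (driver, T0=23): tooth at mesh = N mod T0
  458 = 19 * 23 + 21, so 458 mod 23 = 21
  gear 0 tooth = 21
Gear 1 (driven, T1=21): tooth at mesh = (-N) mod T1
  458 = 21 * 21 + 17, so 458 mod 21 = 17
  (-458) mod 21 = (-17) mod 21 = 21 - 17 = 4
Mesh after 458 steps: gear-0 tooth 21 meets gear-1 tooth 4

Answer: 21 4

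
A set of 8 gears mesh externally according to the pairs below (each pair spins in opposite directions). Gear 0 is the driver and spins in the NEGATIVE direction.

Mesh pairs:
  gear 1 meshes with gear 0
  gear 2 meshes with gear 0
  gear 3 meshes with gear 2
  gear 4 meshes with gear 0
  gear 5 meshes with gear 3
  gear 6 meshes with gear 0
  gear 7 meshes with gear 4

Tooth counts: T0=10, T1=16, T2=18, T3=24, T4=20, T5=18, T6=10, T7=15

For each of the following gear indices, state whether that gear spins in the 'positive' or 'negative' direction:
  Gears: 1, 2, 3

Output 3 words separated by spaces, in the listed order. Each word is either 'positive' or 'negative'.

Answer: positive positive negative

Derivation:
Gear 0 (driver): negative (depth 0)
  gear 1: meshes with gear 0 -> depth 1 -> positive (opposite of gear 0)
  gear 2: meshes with gear 0 -> depth 1 -> positive (opposite of gear 0)
  gear 3: meshes with gear 2 -> depth 2 -> negative (opposite of gear 2)
  gear 4: meshes with gear 0 -> depth 1 -> positive (opposite of gear 0)
  gear 5: meshes with gear 3 -> depth 3 -> positive (opposite of gear 3)
  gear 6: meshes with gear 0 -> depth 1 -> positive (opposite of gear 0)
  gear 7: meshes with gear 4 -> depth 2 -> negative (opposite of gear 4)
Queried indices 1, 2, 3 -> positive, positive, negative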